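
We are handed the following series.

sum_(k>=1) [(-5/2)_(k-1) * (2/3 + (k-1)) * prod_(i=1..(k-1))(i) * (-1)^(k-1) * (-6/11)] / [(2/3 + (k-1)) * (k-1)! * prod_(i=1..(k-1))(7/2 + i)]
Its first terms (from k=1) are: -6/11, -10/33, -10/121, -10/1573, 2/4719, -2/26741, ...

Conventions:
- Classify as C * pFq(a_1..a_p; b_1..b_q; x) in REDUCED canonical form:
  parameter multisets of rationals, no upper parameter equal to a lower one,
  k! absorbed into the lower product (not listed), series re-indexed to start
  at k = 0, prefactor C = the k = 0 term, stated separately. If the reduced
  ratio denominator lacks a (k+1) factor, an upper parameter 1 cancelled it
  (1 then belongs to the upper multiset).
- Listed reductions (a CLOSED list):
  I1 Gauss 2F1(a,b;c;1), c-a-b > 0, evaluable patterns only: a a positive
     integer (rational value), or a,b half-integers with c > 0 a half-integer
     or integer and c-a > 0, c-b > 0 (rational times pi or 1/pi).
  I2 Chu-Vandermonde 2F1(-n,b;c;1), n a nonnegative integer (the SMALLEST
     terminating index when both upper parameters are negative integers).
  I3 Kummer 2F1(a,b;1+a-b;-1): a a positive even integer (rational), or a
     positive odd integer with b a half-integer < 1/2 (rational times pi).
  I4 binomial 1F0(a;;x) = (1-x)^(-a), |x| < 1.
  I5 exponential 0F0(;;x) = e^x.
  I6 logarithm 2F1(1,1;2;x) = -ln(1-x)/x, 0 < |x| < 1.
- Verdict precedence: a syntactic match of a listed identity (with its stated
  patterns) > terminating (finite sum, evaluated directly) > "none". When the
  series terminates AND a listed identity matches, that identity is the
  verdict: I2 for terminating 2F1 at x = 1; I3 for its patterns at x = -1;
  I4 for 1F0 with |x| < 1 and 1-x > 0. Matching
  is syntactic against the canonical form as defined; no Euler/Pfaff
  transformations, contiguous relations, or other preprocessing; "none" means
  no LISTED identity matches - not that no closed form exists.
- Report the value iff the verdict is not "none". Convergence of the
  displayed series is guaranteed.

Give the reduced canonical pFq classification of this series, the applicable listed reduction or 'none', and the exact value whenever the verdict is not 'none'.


The series (x = -1) is 2F1: upper {-5/2, 1}, lower {9/2}, prefactor -6/11. Verdict at x = -1: the Kummer evaluation I3 matches (x = -1; c = 9/2 equals 1+a-b for upper {-5/2, 1}: listed pattern). Its exact value is (-105/352) * pi.

Key step: t_0 being -6/11, k + 2/3 divides numerator and denominator alike; prefactor -6/11 after cancelling.
Step ratio: r(k) = (-1) * (k-5/2) (k+1) / [(k+9/2) (k+1)] ; factor over Q: parameters, x = (-1), and C = -6/11.


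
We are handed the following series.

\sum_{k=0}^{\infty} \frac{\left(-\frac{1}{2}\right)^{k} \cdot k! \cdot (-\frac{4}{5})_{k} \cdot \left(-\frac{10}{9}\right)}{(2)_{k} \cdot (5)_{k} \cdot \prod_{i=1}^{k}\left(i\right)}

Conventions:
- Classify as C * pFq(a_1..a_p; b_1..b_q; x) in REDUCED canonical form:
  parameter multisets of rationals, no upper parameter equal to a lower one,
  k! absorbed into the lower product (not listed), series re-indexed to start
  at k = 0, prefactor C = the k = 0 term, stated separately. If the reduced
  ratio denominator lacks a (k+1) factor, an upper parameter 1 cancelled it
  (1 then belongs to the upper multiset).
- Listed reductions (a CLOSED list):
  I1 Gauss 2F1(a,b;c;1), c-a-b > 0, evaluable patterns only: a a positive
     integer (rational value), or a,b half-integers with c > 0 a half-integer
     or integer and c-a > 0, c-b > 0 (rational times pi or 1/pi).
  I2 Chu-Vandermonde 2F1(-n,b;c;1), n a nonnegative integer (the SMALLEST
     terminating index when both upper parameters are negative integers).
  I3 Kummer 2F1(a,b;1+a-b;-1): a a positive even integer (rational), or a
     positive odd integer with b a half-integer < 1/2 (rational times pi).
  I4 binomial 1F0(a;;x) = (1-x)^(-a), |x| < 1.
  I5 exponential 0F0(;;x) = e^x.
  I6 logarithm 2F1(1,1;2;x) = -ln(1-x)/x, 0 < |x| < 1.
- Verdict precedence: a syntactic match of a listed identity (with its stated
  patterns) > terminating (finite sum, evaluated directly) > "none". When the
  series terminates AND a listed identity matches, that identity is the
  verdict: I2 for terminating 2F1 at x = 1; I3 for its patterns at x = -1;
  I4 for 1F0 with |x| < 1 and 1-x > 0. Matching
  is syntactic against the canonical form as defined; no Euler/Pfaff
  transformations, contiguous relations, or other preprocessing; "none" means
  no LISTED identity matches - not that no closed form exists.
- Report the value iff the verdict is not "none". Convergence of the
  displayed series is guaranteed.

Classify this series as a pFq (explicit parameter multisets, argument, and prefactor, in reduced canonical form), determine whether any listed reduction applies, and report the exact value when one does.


x = -\frac{1}{2} here; the reduced form reads 2F2, upper {-\frac{4}{5}, 1}, lower {2, 5}, C = -\frac{10}{9}. Verdict: none - at argument -\frac{1}{2} the multisets {-\frac{4}{5}, 1} ; {2, 5} match no listed identity.

First insight: x = -\frac{1}{2} and the factorial ratio (C = -10/9, x = -1/2) (k+a-1)!/(a-1)! is a rising factorial (a)_k.
Consecutive-term ratio: r(k) = -\frac{1}{2} * (k-\frac{4}{5}) (k+1) / [(k+2) (k+5) (k+1)] - rational in k, leading ratio -\frac{1}{2}; with t_0 = -\frac{10}{9}, classification follows.


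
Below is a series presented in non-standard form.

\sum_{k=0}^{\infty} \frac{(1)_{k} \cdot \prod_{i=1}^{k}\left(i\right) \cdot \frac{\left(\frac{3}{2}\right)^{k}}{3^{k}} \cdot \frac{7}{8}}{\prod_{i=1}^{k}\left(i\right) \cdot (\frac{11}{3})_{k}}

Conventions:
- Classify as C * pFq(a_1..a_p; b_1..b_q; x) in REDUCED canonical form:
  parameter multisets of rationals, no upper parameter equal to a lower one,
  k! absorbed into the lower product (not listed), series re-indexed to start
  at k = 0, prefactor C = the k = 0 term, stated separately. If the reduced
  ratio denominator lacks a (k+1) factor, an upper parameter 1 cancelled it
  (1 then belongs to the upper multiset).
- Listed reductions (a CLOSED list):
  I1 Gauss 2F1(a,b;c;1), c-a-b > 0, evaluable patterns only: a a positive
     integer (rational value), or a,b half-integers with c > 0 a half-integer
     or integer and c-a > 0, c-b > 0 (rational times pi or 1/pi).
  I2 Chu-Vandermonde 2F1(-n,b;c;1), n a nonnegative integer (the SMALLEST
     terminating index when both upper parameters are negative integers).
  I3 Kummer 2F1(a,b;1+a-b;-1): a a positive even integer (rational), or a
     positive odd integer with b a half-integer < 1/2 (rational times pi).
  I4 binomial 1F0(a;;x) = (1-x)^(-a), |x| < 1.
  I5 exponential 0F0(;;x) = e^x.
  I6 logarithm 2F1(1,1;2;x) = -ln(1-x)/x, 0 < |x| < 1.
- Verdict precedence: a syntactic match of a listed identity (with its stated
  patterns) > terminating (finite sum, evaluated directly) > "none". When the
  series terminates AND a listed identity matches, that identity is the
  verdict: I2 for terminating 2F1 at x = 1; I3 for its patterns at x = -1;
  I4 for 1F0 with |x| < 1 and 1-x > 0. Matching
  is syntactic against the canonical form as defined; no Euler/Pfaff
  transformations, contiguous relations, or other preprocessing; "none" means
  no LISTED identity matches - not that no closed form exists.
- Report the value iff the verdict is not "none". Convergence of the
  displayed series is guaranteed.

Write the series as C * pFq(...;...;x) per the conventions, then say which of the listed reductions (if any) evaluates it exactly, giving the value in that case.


Key step: x = \frac{1}{2} and the two k-th powers (C = 7/8) combine into one argument.
Ratio: r(k) = \frac{1}{2} * (k+1) (k+1) / [(k+\frac{11}{3}) (k+1)] - rational in k, leading ratio \frac{1}{2}; with t_0 = \frac{7}{8}, classification follows.

At argument \frac{1}{2}: a 2F1 with upper {1, 1}, lower {\frac{11}{3}}, scaled by C = \frac{7}{8}. Verdict: none. A 2F1 with upper {1, 1} fits none of I1-I6 at x = \frac{1}{2}; the sum runs forever.


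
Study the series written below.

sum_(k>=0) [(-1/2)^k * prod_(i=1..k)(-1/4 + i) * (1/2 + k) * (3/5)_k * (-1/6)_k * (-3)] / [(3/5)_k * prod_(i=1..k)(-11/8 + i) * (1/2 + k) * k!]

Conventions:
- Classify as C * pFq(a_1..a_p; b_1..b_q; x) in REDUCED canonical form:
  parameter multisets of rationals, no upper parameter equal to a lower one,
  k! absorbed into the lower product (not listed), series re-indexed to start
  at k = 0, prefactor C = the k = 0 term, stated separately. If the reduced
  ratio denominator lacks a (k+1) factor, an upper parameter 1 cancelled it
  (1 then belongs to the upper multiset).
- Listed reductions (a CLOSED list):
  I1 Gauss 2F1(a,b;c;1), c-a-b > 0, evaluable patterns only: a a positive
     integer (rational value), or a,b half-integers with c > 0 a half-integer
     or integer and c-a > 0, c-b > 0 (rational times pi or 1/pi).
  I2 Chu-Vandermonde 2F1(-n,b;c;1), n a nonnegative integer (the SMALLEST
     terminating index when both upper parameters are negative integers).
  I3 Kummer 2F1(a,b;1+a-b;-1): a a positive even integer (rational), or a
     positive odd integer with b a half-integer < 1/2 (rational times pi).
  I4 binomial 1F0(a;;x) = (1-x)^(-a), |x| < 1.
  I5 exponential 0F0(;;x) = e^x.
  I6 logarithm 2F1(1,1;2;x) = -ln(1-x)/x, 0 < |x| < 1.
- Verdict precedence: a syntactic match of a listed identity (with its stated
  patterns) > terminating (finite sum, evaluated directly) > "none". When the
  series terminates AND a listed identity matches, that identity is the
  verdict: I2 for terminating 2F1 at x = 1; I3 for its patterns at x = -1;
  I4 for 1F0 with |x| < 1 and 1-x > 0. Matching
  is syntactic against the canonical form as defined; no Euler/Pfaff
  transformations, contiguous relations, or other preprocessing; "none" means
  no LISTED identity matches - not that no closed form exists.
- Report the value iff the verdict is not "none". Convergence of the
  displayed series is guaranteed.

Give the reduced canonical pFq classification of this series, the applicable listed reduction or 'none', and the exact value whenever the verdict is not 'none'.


Prefactor -3, argument -1/2: 2F1 with upper {-1/6, 3/4} over lower {-3/8}. Verdict: none here - no I1-I6 shape fits x = -1/2 with lower {-3/8}.

First insight: t_0 being -3, the running product (C = -3) telescopes to a rising factorial.
Consecutive-term ratio: r(k) = (-1/2) * (k-1/6) (k+3/4) / [(k-3/8) (k+1)] - poly over poly, x = (-1/2) from leading terms; C = -3 at k = 0.


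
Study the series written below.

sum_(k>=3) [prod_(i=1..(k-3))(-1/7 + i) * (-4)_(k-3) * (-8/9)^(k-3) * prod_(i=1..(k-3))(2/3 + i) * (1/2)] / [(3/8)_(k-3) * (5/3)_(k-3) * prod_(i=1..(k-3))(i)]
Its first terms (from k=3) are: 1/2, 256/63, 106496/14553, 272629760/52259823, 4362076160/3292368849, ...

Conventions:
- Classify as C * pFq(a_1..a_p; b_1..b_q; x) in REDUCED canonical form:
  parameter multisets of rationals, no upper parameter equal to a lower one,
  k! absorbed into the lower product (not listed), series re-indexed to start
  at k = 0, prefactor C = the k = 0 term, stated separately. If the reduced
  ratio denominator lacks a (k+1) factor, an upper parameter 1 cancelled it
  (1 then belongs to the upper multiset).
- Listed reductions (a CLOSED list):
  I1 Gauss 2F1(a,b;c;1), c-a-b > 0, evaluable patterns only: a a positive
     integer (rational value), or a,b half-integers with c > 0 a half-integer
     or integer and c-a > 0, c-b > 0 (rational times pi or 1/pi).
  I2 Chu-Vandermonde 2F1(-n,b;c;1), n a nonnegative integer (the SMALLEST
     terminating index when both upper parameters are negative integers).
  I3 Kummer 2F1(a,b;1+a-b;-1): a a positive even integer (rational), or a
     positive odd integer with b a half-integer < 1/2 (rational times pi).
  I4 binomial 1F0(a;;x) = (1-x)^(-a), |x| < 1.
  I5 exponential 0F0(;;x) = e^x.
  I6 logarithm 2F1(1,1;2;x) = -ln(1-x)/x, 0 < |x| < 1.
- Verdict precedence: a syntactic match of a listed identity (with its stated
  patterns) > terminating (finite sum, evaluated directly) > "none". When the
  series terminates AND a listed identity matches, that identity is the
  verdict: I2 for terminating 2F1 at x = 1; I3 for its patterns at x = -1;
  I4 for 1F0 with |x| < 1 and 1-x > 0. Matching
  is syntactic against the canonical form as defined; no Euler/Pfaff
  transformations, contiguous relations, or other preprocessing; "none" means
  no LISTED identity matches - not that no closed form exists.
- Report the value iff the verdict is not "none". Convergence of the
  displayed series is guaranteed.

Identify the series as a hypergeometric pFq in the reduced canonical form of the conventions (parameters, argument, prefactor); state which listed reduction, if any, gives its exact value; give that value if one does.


The tell: x = (-8/9) and the running product (prefactor 1/2) telescopes to a rising factorial.
Term ratio: r(k) = (-8/9) * (k-4) (k+6/7) / [(k+3/8) (k+1)] - poly over poly, x = (-8/9) from leading terms; C = 1/2 at k = 0.

The series (x = -8/9) is 2F1: upper {-4, 6/7}, lower {3/8}, prefactor 1/2. Verdict: terminating - upper -4 stops the sum at k = 4; the 5 terms are added exactly. Its exact value is 121310719441/6584737698.


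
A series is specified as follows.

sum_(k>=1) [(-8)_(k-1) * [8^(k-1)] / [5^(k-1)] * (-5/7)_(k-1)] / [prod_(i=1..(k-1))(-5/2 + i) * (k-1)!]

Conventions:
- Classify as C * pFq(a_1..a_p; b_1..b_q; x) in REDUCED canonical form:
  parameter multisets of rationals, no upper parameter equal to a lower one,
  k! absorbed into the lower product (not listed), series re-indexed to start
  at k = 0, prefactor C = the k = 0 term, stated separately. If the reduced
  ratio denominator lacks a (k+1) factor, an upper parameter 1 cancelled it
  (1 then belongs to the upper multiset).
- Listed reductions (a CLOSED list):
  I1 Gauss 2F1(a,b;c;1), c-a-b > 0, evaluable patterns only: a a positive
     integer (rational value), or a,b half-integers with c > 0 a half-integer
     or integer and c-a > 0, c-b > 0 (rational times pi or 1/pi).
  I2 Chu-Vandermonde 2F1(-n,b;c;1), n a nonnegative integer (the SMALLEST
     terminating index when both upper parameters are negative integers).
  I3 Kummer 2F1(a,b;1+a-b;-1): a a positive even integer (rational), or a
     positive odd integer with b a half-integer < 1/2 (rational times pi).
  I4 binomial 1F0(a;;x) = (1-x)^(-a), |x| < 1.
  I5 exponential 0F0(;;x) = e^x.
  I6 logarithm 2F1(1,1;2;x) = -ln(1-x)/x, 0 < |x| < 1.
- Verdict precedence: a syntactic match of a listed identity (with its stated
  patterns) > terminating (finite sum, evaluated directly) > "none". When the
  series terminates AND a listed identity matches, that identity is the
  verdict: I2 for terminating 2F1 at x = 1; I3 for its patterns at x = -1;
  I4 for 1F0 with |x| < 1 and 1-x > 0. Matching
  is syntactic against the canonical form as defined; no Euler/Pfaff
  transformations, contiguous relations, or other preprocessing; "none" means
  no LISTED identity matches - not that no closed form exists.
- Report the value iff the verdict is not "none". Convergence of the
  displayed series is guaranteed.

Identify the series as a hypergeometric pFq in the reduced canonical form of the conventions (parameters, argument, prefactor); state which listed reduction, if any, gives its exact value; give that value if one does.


With C = 1: the canonical form is 2F1(-8, -5/7; -3/2; 8/5). Verdict: terminating (-8 upstairs). 9 nonzero terms in all; added directly. Value: -8031614601477/3152625546875.

Structural cue: x = (8/5) and the two geometric factors (C = 1) combine into one argument.
Term ratio: r(k) = (8/5) * (k-8) (k-5/7) / [(k-3/2) (k+1)] - rational in k. x = (8/5); t_0 = 1; negate the roots.


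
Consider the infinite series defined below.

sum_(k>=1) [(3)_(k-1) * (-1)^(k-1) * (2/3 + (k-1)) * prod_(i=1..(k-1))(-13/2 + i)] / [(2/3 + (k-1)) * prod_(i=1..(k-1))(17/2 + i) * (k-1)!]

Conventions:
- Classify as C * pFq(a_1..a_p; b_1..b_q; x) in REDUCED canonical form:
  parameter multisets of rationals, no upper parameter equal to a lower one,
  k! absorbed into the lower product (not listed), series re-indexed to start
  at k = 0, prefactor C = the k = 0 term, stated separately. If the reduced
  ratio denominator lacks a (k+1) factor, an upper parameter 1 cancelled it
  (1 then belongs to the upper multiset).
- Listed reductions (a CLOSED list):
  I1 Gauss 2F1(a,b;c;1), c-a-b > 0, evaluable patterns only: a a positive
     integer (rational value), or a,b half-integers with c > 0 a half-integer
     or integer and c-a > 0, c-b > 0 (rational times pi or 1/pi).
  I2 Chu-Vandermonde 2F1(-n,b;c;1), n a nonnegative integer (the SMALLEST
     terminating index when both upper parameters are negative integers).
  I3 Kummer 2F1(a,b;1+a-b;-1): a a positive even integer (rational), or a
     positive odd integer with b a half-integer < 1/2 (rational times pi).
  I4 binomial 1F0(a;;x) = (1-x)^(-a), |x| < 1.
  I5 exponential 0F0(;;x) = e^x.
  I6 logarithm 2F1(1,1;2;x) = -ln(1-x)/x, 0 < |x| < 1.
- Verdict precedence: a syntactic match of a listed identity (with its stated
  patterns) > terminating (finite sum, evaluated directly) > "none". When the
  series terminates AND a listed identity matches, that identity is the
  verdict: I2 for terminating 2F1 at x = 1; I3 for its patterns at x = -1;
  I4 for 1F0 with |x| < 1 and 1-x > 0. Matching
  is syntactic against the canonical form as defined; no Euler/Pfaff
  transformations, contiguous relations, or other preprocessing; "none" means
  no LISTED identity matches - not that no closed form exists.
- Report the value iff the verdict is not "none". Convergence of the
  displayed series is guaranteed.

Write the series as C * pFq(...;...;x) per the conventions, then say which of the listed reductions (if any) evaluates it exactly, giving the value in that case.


The tell: from the first term 1: k + 2/3 divides numerator and denominator alike; prefactor 1 after cancelling.
Step ratio: r(k) = (-1) * (k-11/2) (k+3) / [(k+19/2) (k+1)] - rational; roots negated = parameters, x = (-1), C = 1.

Reduced: x = -1, 2F1, upper = {-11/2, 3}, lower = {19/2}, C = 1. Verdict: Kummer (I3) matches (x = -1; c = 19/2 equals 1+a-b for upper {-11/2, 3}: listed pattern). Sum: (109395/65536) * pi.


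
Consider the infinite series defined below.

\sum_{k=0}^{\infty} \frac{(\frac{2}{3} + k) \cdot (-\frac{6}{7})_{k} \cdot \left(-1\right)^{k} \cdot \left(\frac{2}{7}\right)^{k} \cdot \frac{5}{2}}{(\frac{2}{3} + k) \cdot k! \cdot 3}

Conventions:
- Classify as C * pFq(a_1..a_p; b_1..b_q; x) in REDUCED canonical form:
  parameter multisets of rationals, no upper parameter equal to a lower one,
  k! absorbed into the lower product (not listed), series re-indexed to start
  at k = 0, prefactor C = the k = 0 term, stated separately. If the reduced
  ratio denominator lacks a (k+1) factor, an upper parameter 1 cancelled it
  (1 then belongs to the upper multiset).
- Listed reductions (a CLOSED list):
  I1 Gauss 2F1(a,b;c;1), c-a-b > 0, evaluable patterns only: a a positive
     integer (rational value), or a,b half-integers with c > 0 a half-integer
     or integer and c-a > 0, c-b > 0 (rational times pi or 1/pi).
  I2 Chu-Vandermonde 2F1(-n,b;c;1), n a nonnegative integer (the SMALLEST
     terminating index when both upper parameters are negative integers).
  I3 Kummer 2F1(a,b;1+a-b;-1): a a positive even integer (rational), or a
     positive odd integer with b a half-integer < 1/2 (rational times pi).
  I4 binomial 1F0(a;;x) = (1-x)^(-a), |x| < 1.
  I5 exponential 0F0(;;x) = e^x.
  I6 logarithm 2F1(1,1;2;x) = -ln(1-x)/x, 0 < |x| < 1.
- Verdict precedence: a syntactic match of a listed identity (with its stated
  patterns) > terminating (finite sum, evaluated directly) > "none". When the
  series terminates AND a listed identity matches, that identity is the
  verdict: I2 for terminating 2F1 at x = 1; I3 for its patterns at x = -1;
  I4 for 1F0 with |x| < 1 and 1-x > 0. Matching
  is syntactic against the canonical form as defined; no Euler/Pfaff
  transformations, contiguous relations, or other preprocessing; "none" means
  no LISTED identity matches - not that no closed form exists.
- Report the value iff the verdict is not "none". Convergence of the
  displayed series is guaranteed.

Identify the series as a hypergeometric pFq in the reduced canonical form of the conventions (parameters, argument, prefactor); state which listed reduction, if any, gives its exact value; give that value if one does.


First insight: t_0 = \frac{5}{6} here, and striking the common factor k + 2/3 reduces the term (C = 5/6, x = -2/7).
Term ratio: r(k) = -\frac{2}{7} * (k-\frac{6}{7}) / [(k+1)] - rational; roots negated = parameters, x = -\frac{2}{7}, C = \frac{5}{6}.

The series (x = -\frac{2}{7}) is 1F0: upper {-\frac{6}{7}}, lower {-}, prefactor \frac{5}{6}. Verdict at x = -\frac{2}{7}: the binomial series (I4) matches (the 1F0 binomial series: exponent 6/7, x = -\frac{2}{7}). Sum: \frac{5}{6} \cdot \left(\frac{9}{7}\right)^{\frac{6}{7}}.


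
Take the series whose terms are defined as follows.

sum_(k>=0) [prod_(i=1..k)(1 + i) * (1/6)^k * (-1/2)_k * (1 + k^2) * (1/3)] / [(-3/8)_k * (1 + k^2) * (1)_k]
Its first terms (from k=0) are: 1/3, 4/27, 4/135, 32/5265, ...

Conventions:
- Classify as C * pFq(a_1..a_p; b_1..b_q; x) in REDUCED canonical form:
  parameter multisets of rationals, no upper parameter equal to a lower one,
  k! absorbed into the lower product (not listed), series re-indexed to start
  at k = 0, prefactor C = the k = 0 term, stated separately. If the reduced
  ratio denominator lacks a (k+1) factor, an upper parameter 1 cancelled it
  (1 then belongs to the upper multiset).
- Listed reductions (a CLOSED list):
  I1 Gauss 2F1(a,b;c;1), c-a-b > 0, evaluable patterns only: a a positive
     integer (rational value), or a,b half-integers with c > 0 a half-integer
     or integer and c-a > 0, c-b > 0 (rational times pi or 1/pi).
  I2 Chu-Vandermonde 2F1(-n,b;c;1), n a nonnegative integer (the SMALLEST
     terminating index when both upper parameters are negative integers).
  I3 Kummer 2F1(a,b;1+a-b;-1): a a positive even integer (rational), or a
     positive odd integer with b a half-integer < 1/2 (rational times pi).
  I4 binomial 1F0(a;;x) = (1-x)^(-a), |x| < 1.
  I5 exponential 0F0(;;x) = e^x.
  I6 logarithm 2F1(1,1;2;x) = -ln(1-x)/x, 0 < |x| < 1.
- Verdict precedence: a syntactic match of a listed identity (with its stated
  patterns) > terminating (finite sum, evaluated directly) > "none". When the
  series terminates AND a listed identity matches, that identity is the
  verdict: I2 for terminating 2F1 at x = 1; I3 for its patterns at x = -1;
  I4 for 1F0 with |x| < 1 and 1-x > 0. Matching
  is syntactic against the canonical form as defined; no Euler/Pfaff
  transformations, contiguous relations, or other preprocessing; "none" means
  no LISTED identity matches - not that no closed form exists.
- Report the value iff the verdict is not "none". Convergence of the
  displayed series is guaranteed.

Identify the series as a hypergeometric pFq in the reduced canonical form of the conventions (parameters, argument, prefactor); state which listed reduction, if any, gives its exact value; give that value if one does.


Reduced: x = 1/6, 2F1, upper = {-1/2, 2}, lower = {-3/8}, C = 1/3. Verdict: none - at argument 1/6 the multisets {-1/2, 2} ; {-3/8} match no listed identity.

The tell: t_0 being 1/3, k^2 + 1 divides numerator and denominator alike; C = 1/3 after cancelling.
Step ratio: r(k) = (1/6) * (k-1/2) (k+2) / [(k-3/8) (k+1)] ; factor over Q: parameters, x = (1/6), and C = 1/3.


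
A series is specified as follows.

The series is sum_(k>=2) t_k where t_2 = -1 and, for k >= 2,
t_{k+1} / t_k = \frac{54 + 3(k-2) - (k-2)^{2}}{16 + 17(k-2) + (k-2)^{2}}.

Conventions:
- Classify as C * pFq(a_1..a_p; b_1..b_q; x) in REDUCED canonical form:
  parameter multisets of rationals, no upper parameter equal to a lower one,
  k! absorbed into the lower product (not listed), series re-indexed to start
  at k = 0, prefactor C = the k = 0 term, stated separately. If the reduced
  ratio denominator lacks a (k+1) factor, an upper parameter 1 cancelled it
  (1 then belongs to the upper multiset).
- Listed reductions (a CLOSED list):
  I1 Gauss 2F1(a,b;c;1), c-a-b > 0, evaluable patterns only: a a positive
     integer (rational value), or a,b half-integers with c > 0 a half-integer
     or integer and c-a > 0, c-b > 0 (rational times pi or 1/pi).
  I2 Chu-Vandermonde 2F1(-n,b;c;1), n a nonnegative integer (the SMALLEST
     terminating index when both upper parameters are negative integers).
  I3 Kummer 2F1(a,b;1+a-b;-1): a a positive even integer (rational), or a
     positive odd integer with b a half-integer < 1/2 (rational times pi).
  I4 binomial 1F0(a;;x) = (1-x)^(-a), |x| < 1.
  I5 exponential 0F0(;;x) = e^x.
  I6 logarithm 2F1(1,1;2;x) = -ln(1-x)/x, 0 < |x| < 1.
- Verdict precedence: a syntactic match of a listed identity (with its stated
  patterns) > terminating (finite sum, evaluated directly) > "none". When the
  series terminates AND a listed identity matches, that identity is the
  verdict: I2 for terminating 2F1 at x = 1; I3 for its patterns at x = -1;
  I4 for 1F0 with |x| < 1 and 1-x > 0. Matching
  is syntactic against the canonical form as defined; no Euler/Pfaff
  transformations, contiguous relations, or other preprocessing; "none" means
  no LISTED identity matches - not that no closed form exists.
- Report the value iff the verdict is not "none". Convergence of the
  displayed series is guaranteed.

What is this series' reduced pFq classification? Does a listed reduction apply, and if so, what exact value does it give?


This is -1 * 2F1(-9, 6; 16; -1) in reduced canonical form. Verdict: the Kummer evaluation I3 applies (x = -1; c = 16 equals 1+a-b for upper {-9, 6}: listed pattern). Its exact value is -\frac{91}{4}.

Key step: t_0 = -1 here, and roots of the ratio polynomials (C = -1, x = -1) are the negated parameters.
Ratio: r(k) = -1 * (k-9) (k+6) / [(k+16) (k+1)] ; factor over Q: parameters, x = -1, and C = -1.


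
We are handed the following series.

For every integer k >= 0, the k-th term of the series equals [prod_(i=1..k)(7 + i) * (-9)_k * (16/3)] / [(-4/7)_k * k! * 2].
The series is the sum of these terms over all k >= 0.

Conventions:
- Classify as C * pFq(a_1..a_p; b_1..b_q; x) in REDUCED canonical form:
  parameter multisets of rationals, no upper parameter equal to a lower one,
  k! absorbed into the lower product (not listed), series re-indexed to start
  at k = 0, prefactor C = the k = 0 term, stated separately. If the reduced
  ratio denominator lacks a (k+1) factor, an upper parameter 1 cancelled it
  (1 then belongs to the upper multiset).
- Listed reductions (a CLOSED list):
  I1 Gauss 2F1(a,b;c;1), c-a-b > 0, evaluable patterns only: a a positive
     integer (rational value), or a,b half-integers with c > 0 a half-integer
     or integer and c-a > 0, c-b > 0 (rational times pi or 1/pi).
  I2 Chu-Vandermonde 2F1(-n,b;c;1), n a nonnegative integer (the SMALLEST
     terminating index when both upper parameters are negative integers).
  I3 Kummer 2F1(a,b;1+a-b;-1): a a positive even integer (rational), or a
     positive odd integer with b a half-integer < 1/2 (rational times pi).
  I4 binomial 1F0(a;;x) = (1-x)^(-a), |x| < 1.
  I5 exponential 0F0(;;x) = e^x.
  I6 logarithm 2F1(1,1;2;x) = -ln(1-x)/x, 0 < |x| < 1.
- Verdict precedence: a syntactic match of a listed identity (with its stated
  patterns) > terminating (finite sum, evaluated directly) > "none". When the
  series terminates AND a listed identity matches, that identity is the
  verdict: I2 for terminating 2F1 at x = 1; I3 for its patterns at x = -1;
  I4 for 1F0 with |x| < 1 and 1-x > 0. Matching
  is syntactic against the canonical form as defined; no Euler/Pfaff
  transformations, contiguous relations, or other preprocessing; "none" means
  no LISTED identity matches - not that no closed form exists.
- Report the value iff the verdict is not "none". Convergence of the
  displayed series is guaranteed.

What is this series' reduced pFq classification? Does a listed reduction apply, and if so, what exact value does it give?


Canonical form: C = 8/3 times 2F1 with upper {-9, 8}, lower {-4/7}, x = 1. Verdict (x = 1): Vandermonde's identity (I2) applies (terminating 2F1 at x = 1 with n = 9, b = 8, c = -4/7). Value: 2145440/30039.

First insight: from the first term 8/3: the running product (prefactor 8/3) telescopes to a rising factorial.
Term ratio: r(k) = 1 * (k-9) (k+8) / [(k-4/7) (k+1)] - rational in k, leading ratio 1; with t_0 = 8/3, classification follows.


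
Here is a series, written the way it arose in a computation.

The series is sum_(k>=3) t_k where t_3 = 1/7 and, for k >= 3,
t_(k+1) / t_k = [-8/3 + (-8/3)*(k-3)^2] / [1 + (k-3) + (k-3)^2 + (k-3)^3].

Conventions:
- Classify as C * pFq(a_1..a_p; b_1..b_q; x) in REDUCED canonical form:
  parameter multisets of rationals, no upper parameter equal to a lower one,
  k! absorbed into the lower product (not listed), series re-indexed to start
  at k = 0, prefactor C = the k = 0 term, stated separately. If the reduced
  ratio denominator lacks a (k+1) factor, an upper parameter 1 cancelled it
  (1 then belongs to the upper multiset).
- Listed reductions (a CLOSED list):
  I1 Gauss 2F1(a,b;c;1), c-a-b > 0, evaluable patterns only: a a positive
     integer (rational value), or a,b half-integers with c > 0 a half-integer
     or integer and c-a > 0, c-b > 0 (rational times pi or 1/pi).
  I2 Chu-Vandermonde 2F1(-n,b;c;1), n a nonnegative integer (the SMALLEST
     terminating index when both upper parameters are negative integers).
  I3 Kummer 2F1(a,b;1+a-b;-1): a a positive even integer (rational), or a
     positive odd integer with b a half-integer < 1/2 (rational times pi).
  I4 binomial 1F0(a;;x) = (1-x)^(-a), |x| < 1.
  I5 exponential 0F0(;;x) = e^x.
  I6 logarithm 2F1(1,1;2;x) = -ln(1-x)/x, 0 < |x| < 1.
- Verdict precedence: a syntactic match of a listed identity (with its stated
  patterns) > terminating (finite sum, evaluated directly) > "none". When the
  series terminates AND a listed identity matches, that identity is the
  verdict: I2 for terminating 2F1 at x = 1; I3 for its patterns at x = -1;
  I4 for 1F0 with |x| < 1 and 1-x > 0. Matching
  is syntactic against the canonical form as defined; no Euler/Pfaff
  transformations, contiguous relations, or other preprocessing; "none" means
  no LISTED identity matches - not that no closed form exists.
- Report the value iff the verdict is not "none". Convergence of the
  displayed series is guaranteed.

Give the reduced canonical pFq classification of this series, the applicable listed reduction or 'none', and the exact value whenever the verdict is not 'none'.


Structural cue: t_0 being 1/7, the ratio is unreduced: k^2 + 1 divides both sides (C = 1/7, x = -8/3).
Adjacent-term ratio: r(k) = (-8/3) * 1 / [(k+1)] - poly over poly, x = (-8/3) from leading terms; C = 1/7 at k = 0.

Classification (C = 1/7): 0F0 with upper {-}, lower {-}, argument x = -8/3. Verdict: the exponential series (I5) applies (the 0F0 exponential series at x = -8/3). Its exact value is (1/7) * e^(-8/3).


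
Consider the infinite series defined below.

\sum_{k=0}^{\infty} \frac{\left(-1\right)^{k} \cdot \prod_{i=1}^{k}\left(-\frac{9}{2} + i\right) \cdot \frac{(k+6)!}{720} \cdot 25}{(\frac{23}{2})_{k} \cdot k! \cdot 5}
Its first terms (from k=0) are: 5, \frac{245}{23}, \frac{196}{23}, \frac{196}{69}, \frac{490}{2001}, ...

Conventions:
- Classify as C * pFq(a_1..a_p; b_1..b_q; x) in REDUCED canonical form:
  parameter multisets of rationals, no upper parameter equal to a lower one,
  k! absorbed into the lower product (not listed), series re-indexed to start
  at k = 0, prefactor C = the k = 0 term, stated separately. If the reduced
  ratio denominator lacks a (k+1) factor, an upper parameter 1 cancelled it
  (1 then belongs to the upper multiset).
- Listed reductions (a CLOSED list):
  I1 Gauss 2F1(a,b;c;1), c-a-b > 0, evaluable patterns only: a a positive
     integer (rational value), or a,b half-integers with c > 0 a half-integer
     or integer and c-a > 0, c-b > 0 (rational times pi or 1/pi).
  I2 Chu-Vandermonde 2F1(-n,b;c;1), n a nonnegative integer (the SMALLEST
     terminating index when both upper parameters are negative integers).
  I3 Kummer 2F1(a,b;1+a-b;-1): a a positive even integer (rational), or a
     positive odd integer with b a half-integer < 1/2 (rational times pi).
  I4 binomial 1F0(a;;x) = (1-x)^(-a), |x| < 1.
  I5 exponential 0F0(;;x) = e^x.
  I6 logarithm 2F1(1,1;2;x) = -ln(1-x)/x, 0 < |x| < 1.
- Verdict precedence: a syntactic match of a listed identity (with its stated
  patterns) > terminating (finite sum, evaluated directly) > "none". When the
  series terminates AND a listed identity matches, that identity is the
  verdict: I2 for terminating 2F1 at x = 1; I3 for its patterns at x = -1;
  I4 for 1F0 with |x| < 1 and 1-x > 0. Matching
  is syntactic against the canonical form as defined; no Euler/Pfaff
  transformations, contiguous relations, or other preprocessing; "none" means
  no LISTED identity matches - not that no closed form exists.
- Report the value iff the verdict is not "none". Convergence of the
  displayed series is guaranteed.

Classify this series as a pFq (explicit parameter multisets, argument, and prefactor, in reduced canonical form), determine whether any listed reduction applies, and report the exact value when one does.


With C = 5: the canonical form is 2F1(-\frac{7}{2}, 7; \frac{23}{2}; -1). Verdict: this is the Kummer evaluation I3 (x = -1; c = \frac{23}{2} equals 1+a-b for upper {-\frac{7}{2}, 7}: listed pattern). Hence: \frac{72747675}{8388608} \cdot \pi.

The tell: t_0 = 5 here, and the constant factors (C = 5) combine into one prefactor.
Step ratio: r(k) = -1 * (k-\frac{7}{2}) (k+7) / [(k+\frac{23}{2}) (k+1)] - rational; roots negated = parameters, x = -1, C = 5.


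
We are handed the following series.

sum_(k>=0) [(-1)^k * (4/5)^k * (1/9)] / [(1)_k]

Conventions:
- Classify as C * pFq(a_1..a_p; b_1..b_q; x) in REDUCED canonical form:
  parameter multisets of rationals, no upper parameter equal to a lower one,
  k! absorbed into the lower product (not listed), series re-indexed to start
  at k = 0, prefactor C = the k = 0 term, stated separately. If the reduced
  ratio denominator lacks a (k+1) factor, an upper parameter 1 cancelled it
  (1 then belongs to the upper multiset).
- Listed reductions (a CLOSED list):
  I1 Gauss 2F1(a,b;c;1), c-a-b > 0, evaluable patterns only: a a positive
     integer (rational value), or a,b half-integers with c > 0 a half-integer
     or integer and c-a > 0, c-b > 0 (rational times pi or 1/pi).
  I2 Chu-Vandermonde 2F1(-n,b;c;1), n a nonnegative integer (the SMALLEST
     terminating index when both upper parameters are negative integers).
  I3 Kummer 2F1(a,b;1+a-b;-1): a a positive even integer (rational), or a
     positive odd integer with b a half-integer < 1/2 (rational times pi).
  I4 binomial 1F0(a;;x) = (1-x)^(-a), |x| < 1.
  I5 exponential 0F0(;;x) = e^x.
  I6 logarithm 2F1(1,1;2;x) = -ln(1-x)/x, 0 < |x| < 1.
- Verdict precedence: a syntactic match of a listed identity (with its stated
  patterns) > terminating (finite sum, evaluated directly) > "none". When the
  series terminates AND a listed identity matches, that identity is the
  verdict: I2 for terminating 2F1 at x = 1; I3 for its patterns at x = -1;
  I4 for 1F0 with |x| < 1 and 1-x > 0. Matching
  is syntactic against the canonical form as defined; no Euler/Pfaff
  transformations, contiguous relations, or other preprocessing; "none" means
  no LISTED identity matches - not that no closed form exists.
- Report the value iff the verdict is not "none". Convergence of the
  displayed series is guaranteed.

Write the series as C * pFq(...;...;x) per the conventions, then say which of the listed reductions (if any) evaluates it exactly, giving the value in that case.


At argument -4/5: a 0F0 with upper {-}, lower {-}, scaled by C = 1/9. Verdict (x = -4/5): exponential (I5) applies (the 0F0 exponential series at x = -4/5). Sum: (1/9) * e^(-4/5).

Structural cue: t_0 being 1/9, the (-1)^k factor (C = 1/9, x = -4/5) folds into the argument's sign.
Consecutive-term ratio: r(k) = (-4/5) * 1 / [(k+1)] ; factor over Q: parameters, x = (-4/5), and C = 1/9.


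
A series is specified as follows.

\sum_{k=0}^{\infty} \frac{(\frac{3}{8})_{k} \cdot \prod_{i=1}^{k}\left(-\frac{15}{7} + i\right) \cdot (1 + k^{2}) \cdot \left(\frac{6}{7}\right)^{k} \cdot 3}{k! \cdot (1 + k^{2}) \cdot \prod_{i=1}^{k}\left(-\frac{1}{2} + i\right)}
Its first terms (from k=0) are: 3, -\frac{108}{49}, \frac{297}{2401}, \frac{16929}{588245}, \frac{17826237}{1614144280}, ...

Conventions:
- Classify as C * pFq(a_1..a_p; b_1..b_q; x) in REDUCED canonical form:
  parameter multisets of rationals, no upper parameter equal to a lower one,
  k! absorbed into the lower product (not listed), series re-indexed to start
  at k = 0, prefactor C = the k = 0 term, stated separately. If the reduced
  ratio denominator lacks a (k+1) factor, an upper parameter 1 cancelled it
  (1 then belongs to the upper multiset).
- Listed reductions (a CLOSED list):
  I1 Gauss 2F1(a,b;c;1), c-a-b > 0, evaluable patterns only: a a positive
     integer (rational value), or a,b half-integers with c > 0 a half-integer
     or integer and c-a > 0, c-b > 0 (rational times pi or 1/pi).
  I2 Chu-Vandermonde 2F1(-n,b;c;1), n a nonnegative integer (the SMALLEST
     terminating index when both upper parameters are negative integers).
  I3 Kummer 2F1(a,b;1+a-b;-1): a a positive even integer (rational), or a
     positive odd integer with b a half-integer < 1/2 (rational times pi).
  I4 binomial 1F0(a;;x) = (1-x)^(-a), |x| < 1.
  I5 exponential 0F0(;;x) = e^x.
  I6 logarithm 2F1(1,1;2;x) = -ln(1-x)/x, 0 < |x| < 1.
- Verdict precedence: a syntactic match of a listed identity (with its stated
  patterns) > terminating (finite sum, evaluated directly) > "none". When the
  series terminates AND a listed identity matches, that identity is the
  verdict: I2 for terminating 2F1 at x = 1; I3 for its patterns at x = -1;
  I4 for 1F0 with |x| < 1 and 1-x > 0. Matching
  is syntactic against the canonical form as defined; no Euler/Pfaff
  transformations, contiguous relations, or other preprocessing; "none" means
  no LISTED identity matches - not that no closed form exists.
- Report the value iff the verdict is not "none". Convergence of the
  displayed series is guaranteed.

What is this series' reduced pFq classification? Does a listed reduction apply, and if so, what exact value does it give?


The series (x = \frac{6}{7}) is 2F1: upper {-\frac{8}{7}, \frac{3}{8}}, lower {\frac{1}{2}}, prefactor 3. Verdict: none (x = \frac{6}{7}): each listed identity misses the multisets {-\frac{8}{7}, \frac{3}{8}} ; {\frac{1}{2}}.

Key observation: x = \frac{6}{7} and the running product (prefactor 3) telescopes to a rising factorial.
Ratio: r(k) = \frac{6}{7} * (k-\frac{8}{7}) (k+\frac{3}{8}) / [(k+\frac{1}{2}) (k+1)] - rational in k, leading ratio \frac{6}{7}; with t_0 = 3, classification follows.


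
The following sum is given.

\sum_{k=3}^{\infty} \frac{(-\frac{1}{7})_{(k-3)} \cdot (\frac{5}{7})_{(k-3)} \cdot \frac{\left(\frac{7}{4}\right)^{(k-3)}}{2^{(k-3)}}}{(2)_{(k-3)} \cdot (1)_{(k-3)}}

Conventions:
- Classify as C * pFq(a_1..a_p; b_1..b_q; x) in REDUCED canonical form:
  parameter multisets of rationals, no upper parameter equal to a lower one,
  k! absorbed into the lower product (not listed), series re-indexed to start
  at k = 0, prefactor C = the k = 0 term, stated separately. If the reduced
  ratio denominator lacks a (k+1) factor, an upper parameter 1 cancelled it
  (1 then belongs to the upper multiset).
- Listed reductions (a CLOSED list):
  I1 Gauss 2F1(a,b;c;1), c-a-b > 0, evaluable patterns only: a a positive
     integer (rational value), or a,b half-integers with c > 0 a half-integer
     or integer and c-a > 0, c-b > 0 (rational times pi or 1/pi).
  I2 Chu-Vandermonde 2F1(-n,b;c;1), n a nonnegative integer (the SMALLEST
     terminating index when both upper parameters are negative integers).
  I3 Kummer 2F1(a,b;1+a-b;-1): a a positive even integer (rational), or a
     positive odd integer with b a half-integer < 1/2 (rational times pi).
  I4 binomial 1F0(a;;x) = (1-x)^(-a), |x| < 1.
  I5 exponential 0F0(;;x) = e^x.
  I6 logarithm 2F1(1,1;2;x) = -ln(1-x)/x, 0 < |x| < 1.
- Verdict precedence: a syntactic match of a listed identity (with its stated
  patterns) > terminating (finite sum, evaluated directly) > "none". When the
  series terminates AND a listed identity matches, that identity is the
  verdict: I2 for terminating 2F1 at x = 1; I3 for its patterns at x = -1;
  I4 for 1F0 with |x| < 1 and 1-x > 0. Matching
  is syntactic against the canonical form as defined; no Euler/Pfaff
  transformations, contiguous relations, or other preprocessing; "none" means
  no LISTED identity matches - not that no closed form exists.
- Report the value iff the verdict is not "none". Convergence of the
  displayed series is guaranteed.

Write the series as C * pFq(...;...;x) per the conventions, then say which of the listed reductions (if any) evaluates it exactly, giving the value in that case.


Classification (C = 1): 2F1 with upper {-\frac{1}{7}, \frac{5}{7}}, lower {2}, argument x = \frac{7}{8}. Verdict: none. No listed pattern accepts 2F1(-\frac{1}{7}, \frac{5}{7}; 2; \frac{7}{8}).

Key observation: with t_0 = 1, the two k-th powers (C = 1) combine into one argument.
Ratio: r(k) = \frac{7}{8} * (k-\frac{1}{7}) (k+\frac{5}{7}) / [(k+2) (k+1)] - rational in k. x = \frac{7}{8}; t_0 = 1; negate the roots.
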